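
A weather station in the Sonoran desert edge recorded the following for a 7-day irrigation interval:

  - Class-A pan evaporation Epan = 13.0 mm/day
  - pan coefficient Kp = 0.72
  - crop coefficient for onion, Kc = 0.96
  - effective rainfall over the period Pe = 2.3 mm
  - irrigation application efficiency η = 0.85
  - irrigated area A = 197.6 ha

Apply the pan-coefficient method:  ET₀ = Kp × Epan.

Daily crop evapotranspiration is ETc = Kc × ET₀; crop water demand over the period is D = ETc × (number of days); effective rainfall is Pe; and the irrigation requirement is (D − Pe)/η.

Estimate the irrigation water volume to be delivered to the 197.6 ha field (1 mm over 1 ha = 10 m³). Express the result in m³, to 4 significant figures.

140900 m³

ET₀ = 0.72 × 13.0 = 9.3600 mm/d
ETc = Kc × ET₀ = 0.96 × 9.3600 = 8.9856 mm/d
Crop demand D = ETc × 7 d = 8.9856 × 7 = 62.899 mm
D − Pe = 62.899 − 2.3 = 60.599 mm
Gross irrigation = 60.599 / 0.85 = 71.293 mm
Volume = 71.293 mm × 197.6 ha × 10 = 140875.0 m³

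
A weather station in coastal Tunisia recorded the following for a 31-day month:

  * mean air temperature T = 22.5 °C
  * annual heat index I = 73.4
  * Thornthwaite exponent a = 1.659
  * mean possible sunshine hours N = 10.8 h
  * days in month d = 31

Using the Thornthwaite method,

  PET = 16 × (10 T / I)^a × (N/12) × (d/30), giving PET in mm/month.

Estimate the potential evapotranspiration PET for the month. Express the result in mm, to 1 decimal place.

95.4 mm

10T/I = 10 × 22.5 / 73.4 = 3.0654
(10T/I)^a = 3.0654^1.659 = 6.4133
Uncorrected PET = 16 × 6.4133 = 102.613 mm
Correction = (N/12)(d/30) = (10.8/12)(31/30) = 0.9300
PET = 102.613 × 0.9300 = 95.430 mm/month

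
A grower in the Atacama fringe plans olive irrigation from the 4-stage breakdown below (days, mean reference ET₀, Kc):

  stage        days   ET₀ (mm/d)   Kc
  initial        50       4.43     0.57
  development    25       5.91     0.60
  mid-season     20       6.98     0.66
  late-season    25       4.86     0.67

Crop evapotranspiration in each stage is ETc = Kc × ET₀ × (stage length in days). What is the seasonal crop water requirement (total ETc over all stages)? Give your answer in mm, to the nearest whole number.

initial: 0.57 × 4.43 × 50 = 126.26 mm
development: 0.60 × 5.91 × 25 = 88.65 mm
mid-season: 0.66 × 6.98 × 20 = 92.14 mm
late-season: 0.67 × 4.86 × 25 = 81.41 mm
Seasonal total = 388.46 mm

388 mm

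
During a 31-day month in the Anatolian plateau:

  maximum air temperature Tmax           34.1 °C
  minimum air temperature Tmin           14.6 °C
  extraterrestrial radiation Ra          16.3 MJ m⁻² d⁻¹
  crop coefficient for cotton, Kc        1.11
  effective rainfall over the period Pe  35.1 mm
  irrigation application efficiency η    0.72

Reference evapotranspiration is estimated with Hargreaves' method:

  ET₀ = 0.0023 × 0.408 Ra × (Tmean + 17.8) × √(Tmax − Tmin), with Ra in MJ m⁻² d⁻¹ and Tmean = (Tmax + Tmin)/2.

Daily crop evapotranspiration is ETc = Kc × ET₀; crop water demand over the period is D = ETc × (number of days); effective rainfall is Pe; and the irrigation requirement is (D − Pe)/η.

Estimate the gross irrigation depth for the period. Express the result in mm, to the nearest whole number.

87 mm

Tmean = (34.1 + 14.6)/2 = 24.35 °C
0.408 Ra = 0.408 × 16.3 = 6.6504 mm/d equivalent
ET₀ = 0.0023 × 6.6504 × (24.35 + 17.8) × √19.5 = 0.0023 × 6.6504 × 42.15 × 4.4159 = 2.8470 mm/d
ETc = Kc × ET₀ = 1.11 × 2.8470 = 3.1602 mm/d
Crop demand D = ETc × 31 d = 3.1602 × 31 = 97.966 mm
D − Pe = 97.966 − 35.1 = 62.866 mm
Gross irrigation = 62.866 / 0.72 = 87.314 mm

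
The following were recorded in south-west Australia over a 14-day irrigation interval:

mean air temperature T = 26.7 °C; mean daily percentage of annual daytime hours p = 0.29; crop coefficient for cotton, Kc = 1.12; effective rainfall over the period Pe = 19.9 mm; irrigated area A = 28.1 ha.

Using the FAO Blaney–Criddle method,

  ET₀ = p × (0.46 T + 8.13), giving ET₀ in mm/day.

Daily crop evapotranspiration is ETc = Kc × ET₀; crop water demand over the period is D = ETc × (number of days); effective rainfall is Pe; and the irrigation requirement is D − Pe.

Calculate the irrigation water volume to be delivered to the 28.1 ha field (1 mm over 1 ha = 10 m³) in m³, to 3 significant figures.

ET₀ = 0.29 × (0.46 × 26.7 + 8.13) = 0.29 × 20.412 = 5.9195 mm/d
ETc = Kc × ET₀ = 1.12 × 5.9195 = 6.6298 mm/d
Crop demand D = ETc × 14 d = 6.6298 × 14 = 92.817 mm
D − Pe = 92.817 − 19.9 = 72.917 mm
Volume = 72.917 mm × 28.1 ha × 10 = 20489.7 m³

20500 m³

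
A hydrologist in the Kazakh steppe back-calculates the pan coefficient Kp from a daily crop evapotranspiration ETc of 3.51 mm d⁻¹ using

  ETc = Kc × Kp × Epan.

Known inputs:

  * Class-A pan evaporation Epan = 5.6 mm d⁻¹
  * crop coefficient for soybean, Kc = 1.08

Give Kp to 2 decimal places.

ETc = Kc × Kp × Epan  ⇒  Kp = ETc / (Kc × Epan)
Kp = 3.51 / (1.08 × 5.6) = 3.51 / 6.048 = 0.5804

0.58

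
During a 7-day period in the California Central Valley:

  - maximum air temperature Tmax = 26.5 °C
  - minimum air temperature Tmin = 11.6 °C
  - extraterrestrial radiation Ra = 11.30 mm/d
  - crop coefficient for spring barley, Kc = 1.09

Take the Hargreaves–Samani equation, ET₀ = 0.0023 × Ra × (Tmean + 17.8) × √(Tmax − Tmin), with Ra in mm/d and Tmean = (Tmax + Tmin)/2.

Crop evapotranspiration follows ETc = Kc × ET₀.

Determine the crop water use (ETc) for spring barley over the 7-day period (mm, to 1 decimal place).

28.2 mm

Tmean = (26.5 + 11.6)/2 = 19.05 °C
ET₀ = 0.0023 × 11.30 × (19.05 + 17.8) × √14.9 = 0.0023 × 11.30 × 36.85 × 3.8601 = 3.6969 mm/d
ETc = Kc × ET₀ = 1.09 × 3.6969 = 4.0296 mm/d
Over 7 days: 4.0296 × 7 = 28.207 mm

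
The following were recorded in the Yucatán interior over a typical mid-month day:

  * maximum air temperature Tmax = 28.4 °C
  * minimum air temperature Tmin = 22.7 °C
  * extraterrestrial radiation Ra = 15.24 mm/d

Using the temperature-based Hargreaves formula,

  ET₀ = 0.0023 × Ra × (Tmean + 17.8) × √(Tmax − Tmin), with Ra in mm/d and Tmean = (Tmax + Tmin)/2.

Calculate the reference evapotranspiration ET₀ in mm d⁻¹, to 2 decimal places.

3.63 mm d⁻¹

Tmean = (28.4 + 22.7)/2 = 25.55 °C
ET₀ = 0.0023 × 15.24 × (25.55 + 17.8) × √5.7 = 0.0023 × 15.24 × 43.35 × 2.3875 = 3.6278 mm/d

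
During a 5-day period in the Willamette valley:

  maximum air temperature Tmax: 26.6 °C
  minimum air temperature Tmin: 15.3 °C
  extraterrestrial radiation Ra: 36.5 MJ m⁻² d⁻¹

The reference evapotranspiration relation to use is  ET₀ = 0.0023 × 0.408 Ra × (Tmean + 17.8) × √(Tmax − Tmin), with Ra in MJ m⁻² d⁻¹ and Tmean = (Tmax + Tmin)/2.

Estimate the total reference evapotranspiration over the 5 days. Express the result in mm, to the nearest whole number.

Tmean = (26.6 + 15.3)/2 = 20.95 °C
0.408 Ra = 0.408 × 36.5 = 14.8920 mm/d equivalent
ET₀ = 0.0023 × 14.8920 × (20.95 + 17.8) × √11.3 = 0.0023 × 14.8920 × 38.75 × 3.3615 = 4.4615 mm/d
Over 5 days: 4.4615 × 5 = 22.308 mm

22 mm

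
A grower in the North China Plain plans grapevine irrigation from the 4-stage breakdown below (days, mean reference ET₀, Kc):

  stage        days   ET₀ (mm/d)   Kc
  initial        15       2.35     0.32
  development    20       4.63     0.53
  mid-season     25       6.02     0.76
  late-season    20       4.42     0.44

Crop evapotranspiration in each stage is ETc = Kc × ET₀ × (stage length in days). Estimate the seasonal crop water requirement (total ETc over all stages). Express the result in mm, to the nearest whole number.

initial: 0.32 × 2.35 × 15 = 11.28 mm
development: 0.53 × 4.63 × 20 = 49.08 mm
mid-season: 0.76 × 6.02 × 25 = 114.38 mm
late-season: 0.44 × 4.42 × 20 = 38.90 mm
Seasonal total = 213.64 mm

214 mm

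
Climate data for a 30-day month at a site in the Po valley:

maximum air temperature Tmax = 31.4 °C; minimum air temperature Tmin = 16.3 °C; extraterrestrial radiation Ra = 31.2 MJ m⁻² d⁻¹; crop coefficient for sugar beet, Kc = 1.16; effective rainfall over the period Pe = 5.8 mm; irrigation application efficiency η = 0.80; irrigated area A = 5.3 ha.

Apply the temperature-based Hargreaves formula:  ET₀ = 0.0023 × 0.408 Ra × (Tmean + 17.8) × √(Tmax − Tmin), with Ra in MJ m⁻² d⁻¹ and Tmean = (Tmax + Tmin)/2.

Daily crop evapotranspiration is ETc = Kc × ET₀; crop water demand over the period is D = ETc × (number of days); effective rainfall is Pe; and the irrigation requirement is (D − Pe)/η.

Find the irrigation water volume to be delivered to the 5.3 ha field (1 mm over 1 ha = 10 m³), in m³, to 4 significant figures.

10540 m³

Tmean = (31.4 + 16.3)/2 = 23.85 °C
0.408 Ra = 0.408 × 31.2 = 12.7296 mm/d equivalent
ET₀ = 0.0023 × 12.7296 × (23.85 + 17.8) × √15.1 = 0.0023 × 12.7296 × 41.65 × 3.8859 = 4.7386 mm/d
ETc = Kc × ET₀ = 1.16 × 4.7386 = 5.4968 mm/d
Crop demand D = ETc × 30 d = 5.4968 × 30 = 164.904 mm
D − Pe = 164.904 − 5.8 = 159.104 mm
Gross irrigation = 159.104 / 0.80 = 198.880 mm
Volume = 198.880 mm × 5.3 ha × 10 = 10540.6 m³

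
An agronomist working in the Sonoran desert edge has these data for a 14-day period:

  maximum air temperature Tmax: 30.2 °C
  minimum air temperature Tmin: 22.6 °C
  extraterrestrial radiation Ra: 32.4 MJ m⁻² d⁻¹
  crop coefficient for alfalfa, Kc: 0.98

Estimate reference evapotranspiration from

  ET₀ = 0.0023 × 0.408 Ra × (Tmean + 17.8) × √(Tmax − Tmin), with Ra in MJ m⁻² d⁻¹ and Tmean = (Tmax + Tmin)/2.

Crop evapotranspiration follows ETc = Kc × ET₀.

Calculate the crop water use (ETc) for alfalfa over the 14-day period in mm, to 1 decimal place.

Tmean = (30.2 + 22.6)/2 = 26.40 °C
0.408 Ra = 0.408 × 32.4 = 13.2192 mm/d equivalent
ET₀ = 0.0023 × 13.2192 × (26.40 + 17.8) × √7.6 = 0.0023 × 13.2192 × 44.20 × 2.7568 = 3.7048 mm/d
ETc = Kc × ET₀ = 0.98 × 3.7048 = 3.6307 mm/d
Over 14 days: 3.6307 × 14 = 50.830 mm

50.8 mm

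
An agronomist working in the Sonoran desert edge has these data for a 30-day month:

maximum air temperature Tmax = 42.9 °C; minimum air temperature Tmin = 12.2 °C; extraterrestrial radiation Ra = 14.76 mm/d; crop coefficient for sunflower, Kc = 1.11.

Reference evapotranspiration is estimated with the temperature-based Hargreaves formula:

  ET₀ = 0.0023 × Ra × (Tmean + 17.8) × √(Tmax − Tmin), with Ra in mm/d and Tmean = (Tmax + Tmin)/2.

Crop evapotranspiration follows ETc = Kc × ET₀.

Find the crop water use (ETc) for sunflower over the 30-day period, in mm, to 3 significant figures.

Tmean = (42.9 + 12.2)/2 = 27.55 °C
ET₀ = 0.0023 × 14.76 × (27.55 + 17.8) × √30.7 = 0.0023 × 14.76 × 45.35 × 5.5408 = 8.5303 mm/d
ETc = Kc × ET₀ = 1.11 × 8.5303 = 9.4686 mm/d
Over 30 days: 9.4686 × 30 = 284.058 mm

284 mm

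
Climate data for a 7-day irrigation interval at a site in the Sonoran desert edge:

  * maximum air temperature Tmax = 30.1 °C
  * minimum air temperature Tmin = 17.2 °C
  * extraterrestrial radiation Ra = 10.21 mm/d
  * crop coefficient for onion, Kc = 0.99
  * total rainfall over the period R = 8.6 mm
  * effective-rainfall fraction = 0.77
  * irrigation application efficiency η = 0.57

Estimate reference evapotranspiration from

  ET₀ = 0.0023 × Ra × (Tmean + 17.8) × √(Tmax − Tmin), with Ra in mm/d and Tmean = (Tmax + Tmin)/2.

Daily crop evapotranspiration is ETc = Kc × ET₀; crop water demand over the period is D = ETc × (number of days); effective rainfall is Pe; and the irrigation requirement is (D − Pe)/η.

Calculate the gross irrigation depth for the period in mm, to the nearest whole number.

Tmean = (30.1 + 17.2)/2 = 23.65 °C
ET₀ = 0.0023 × 10.21 × (23.65 + 17.8) × √12.9 = 0.0023 × 10.21 × 41.45 × 3.5917 = 3.4961 mm/d
ETc = Kc × ET₀ = 0.99 × 3.4961 = 3.4611 mm/d
Crop demand D = ETc × 7 d = 3.4611 × 7 = 24.228 mm
Pe = 0.77 × 8.6 = 6.622 mm
D − Pe = 24.228 − 6.622 = 17.606 mm
Gross irrigation = 17.606 / 0.57 = 30.888 mm

31 mm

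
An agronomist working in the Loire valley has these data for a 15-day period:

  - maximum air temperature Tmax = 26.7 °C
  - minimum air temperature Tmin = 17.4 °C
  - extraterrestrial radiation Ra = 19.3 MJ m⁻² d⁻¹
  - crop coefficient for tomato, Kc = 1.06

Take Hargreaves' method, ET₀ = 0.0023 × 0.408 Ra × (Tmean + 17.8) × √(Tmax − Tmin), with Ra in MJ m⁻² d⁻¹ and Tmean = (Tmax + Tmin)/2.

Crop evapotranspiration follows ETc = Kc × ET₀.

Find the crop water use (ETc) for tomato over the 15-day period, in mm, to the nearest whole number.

Tmean = (26.7 + 17.4)/2 = 22.05 °C
0.408 Ra = 0.408 × 19.3 = 7.8744 mm/d equivalent
ET₀ = 0.0023 × 7.8744 × (22.05 + 17.8) × √9.3 = 0.0023 × 7.8744 × 39.85 × 3.0496 = 2.2010 mm/d
ETc = Kc × ET₀ = 1.06 × 2.2010 = 2.3331 mm/d
Over 15 days: 2.3331 × 15 = 34.997 mm

35 mm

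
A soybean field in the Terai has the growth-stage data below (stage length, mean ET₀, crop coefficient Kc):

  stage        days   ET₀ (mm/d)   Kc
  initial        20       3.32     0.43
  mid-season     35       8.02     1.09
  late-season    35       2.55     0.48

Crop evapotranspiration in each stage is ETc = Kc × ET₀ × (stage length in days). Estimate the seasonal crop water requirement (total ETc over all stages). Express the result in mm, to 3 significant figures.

initial: 0.43 × 3.32 × 20 = 28.55 mm
mid-season: 1.09 × 8.02 × 35 = 305.96 mm
late-season: 0.48 × 2.55 × 35 = 42.84 mm
Seasonal total = 377.35 mm

377 mm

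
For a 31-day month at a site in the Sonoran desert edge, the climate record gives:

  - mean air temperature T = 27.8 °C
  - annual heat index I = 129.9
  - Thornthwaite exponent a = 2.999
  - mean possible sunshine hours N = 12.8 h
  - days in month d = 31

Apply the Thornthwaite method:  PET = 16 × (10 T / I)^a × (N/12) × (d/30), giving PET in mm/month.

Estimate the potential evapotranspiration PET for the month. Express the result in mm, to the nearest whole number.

10T/I = 10 × 27.8 / 129.9 = 2.1401
(10T/I)^a = 2.1401^2.999 = 9.7943
Uncorrected PET = 16 × 9.7943 = 156.709 mm
Correction = (N/12)(d/30) = (12.8/12)(31/30) = 1.1022
PET = 156.709 × 1.1022 = 172.725 mm/month

173 mm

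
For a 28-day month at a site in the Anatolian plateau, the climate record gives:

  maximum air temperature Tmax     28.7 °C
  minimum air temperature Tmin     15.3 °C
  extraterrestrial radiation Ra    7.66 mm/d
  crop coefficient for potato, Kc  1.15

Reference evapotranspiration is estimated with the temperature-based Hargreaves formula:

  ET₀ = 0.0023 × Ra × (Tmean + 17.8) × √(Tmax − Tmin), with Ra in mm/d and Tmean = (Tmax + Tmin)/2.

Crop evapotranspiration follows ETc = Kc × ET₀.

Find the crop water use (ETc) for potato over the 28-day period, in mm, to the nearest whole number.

Tmean = (28.7 + 15.3)/2 = 22.00 °C
ET₀ = 0.0023 × 7.66 × (22.00 + 17.8) × √13.4 = 0.0023 × 7.66 × 39.80 × 3.6606 = 2.5668 mm/d
ETc = Kc × ET₀ = 1.15 × 2.5668 = 2.9518 mm/d
Over 28 days: 2.9518 × 28 = 82.650 mm

83 mm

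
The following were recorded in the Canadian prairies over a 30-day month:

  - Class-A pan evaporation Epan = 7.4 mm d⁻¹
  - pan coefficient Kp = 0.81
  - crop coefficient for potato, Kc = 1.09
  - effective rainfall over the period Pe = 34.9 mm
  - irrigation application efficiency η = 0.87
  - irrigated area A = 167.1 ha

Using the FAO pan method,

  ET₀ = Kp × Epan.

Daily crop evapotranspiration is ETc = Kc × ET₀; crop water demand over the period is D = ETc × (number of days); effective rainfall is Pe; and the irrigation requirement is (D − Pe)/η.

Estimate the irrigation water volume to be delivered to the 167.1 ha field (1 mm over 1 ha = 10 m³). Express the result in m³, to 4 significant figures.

309400 m³

ET₀ = 0.81 × 7.4 = 5.9940 mm/d
ETc = Kc × ET₀ = 1.09 × 5.9940 = 6.5335 mm/d
Crop demand D = ETc × 30 d = 6.5335 × 30 = 196.005 mm
D − Pe = 196.005 − 34.9 = 161.105 mm
Gross irrigation = 161.105 / 0.87 = 185.178 mm
Volume = 185.178 mm × 167.1 ha × 10 = 309432.4 m³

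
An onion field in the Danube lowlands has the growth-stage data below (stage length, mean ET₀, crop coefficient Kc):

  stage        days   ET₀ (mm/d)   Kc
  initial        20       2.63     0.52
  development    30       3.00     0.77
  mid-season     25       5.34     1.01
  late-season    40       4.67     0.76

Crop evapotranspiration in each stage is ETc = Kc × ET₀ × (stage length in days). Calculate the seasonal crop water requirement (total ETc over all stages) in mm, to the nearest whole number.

373 mm

initial: 0.52 × 2.63 × 20 = 27.35 mm
development: 0.77 × 3.00 × 30 = 69.30 mm
mid-season: 1.01 × 5.34 × 25 = 134.84 mm
late-season: 0.76 × 4.67 × 40 = 141.97 mm
Seasonal total = 373.46 mm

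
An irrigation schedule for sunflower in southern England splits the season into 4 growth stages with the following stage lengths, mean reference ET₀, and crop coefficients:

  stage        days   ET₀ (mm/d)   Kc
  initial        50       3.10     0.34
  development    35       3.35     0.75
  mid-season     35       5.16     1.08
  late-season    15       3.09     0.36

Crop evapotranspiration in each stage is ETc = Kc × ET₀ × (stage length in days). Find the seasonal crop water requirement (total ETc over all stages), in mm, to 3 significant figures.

initial: 0.34 × 3.10 × 50 = 52.70 mm
development: 0.75 × 3.35 × 35 = 87.94 mm
mid-season: 1.08 × 5.16 × 35 = 195.05 mm
late-season: 0.36 × 3.09 × 15 = 16.69 mm
Seasonal total = 352.38 mm

352 mm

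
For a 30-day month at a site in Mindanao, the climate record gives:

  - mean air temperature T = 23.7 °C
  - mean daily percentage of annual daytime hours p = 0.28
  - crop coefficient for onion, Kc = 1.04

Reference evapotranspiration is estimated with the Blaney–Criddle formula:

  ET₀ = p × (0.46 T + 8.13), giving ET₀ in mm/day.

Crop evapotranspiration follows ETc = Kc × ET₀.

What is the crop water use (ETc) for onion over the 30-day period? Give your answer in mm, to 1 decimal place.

166.3 mm

ET₀ = 0.28 × (0.46 × 23.7 + 8.13) = 0.28 × 19.032 = 5.3290 mm/d
ETc = Kc × ET₀ = 1.04 × 5.3290 = 5.5422 mm/d
Over 30 days: 5.5422 × 30 = 166.266 mm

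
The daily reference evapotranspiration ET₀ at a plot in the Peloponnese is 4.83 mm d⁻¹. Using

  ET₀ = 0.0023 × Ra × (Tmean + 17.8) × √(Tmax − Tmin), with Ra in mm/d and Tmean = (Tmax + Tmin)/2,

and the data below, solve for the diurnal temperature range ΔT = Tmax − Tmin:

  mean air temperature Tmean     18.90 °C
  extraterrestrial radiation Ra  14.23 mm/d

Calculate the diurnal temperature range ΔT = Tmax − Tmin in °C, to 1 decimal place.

√ΔT = ET₀ / [0.0023 × Ra × (Tmean+17.8)] = 4.83 / (0.0023 × 14.23 × 36.70) = 4.0211
ΔT = 4.0211² = 16.169 °C

16.2 °C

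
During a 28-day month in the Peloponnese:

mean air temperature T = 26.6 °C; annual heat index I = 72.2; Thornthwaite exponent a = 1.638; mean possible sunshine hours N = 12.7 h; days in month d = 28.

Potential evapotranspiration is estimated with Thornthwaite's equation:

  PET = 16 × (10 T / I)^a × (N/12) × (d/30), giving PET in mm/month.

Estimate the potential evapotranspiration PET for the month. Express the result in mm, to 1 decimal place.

10T/I = 10 × 26.6 / 72.2 = 3.6842
(10T/I)^a = 3.6842^1.638 = 8.4658
Uncorrected PET = 16 × 8.4658 = 135.453 mm
Correction = (N/12)(d/30) = (12.7/12)(28/30) = 0.9878
PET = 135.453 × 0.9878 = 133.800 mm/month

133.8 mm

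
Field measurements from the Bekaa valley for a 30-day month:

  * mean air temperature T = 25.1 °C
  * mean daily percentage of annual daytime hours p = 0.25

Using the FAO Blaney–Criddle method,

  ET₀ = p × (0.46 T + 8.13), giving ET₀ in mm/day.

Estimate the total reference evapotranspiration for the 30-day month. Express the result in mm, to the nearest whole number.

148 mm

ET₀ = 0.25 × (0.46 × 25.1 + 8.13) = 0.25 × 19.676 = 4.9190 mm/d
Monthly total = 4.9190 × 30 = 147.570 mm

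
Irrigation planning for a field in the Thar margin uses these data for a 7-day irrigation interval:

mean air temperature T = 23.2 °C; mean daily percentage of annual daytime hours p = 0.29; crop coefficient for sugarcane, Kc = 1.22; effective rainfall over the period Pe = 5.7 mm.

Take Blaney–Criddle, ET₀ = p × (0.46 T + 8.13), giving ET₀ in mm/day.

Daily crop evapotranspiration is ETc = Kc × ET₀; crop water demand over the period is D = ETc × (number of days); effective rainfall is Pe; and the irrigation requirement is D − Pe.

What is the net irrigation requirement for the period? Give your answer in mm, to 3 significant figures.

40.9 mm

ET₀ = 0.29 × (0.46 × 23.2 + 8.13) = 0.29 × 18.802 = 5.4526 mm/d
ETc = Kc × ET₀ = 1.22 × 5.4526 = 6.6522 mm/d
Crop demand D = ETc × 7 d = 6.6522 × 7 = 46.565 mm
D − Pe = 46.565 − 5.7 = 40.865 mm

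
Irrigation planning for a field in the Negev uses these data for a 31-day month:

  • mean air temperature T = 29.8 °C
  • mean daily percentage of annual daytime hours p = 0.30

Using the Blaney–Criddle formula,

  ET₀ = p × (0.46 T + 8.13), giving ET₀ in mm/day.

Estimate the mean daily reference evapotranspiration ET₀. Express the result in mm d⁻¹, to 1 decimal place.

ET₀ = 0.30 × (0.46 × 29.8 + 8.13) = 0.30 × 21.838 = 6.5514 mm/d

6.6 mm d⁻¹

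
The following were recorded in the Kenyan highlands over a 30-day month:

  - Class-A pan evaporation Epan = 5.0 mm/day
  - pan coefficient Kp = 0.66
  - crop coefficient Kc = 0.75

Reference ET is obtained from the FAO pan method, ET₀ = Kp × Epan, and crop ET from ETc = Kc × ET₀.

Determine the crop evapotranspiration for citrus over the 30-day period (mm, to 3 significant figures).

74.3 mm

ET₀ = 0.66 × 5.0 = 3.3000 mm/d
ETc = Kc × ET₀ = 0.75 × 3.3000 = 2.4750 mm/d
Over 30 days: 2.4750 × 30 = 74.250 mm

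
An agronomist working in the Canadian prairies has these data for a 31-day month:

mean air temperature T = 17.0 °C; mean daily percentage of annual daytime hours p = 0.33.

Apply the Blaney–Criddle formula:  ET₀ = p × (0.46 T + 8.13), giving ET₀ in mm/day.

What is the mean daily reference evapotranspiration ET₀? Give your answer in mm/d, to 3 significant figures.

ET₀ = 0.33 × (0.46 × 17.0 + 8.13) = 0.33 × 15.950 = 5.2635 mm/d

5.26 mm/d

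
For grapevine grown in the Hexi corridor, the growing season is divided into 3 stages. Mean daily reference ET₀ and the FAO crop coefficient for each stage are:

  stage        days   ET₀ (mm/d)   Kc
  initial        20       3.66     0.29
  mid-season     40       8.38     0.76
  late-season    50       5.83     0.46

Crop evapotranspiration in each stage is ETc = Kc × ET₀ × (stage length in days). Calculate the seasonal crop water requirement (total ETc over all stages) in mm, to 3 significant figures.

410 mm

initial: 0.29 × 3.66 × 20 = 21.23 mm
mid-season: 0.76 × 8.38 × 40 = 254.75 mm
late-season: 0.46 × 5.83 × 50 = 134.09 mm
Seasonal total = 410.07 mm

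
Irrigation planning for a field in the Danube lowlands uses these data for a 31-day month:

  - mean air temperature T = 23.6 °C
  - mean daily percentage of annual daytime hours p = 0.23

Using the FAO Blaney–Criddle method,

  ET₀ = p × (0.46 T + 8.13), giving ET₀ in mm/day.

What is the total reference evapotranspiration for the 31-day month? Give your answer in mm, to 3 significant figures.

135 mm

ET₀ = 0.23 × (0.46 × 23.6 + 8.13) = 0.23 × 18.986 = 4.3668 mm/d
Monthly total = 4.3668 × 31 = 135.371 mm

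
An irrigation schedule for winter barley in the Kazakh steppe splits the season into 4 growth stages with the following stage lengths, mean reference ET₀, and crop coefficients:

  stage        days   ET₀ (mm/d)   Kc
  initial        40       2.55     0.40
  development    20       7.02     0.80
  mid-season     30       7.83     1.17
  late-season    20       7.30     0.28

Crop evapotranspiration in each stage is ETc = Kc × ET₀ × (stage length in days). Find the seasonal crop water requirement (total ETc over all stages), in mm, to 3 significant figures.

469 mm

initial: 0.40 × 2.55 × 40 = 40.80 mm
development: 0.80 × 7.02 × 20 = 112.32 mm
mid-season: 1.17 × 7.83 × 30 = 274.83 mm
late-season: 0.28 × 7.30 × 20 = 40.88 mm
Seasonal total = 468.83 mm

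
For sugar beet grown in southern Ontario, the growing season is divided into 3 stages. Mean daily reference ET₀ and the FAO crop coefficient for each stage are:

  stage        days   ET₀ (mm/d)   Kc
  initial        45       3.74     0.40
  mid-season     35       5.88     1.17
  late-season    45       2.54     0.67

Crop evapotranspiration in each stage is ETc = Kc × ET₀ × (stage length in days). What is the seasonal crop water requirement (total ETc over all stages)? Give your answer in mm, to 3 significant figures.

initial: 0.40 × 3.74 × 45 = 67.32 mm
mid-season: 1.17 × 5.88 × 35 = 240.79 mm
late-season: 0.67 × 2.54 × 45 = 76.58 mm
Seasonal total = 384.69 mm

385 mm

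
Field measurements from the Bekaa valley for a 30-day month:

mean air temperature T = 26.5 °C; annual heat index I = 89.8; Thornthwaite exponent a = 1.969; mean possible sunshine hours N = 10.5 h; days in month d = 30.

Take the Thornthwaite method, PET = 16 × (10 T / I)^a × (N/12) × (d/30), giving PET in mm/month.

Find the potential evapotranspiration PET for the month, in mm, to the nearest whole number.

118 mm

10T/I = 10 × 26.5 / 89.8 = 2.9510
(10T/I)^a = 2.9510^1.969 = 8.4211
Uncorrected PET = 16 × 8.4211 = 134.738 mm
Correction = (N/12)(d/30) = (10.5/12)(30/30) = 0.8750
PET = 134.738 × 0.8750 = 117.896 mm/month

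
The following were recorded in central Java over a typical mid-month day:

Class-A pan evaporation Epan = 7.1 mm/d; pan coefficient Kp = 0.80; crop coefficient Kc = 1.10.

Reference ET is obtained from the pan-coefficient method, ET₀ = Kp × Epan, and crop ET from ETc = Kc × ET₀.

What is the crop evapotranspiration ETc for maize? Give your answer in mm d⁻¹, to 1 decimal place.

6.2 mm d⁻¹

ET₀ = 0.80 × 7.1 = 5.6800 mm/d
ETc = Kc × ET₀ = 1.10 × 5.6800 = 6.2480 mm/d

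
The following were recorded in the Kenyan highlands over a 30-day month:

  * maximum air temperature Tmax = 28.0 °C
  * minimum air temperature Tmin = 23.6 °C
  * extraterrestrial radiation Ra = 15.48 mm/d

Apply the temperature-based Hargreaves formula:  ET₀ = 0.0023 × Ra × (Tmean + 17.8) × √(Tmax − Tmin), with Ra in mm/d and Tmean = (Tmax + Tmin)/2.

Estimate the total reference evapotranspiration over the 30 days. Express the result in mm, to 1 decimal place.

97.7 mm

Tmean = (28.0 + 23.6)/2 = 25.80 °C
ET₀ = 0.0023 × 15.48 × (25.80 + 17.8) × √4.4 = 0.0023 × 15.48 × 43.60 × 2.0976 = 3.2562 mm/d
Over 30 days: 3.2562 × 30 = 97.686 mm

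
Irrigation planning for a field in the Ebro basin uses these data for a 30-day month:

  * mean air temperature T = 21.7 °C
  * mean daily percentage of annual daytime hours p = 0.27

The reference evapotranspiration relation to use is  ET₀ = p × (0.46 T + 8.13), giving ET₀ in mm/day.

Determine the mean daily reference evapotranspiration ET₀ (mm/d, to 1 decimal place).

4.9 mm/d

ET₀ = 0.27 × (0.46 × 21.7 + 8.13) = 0.27 × 18.112 = 4.8902 mm/d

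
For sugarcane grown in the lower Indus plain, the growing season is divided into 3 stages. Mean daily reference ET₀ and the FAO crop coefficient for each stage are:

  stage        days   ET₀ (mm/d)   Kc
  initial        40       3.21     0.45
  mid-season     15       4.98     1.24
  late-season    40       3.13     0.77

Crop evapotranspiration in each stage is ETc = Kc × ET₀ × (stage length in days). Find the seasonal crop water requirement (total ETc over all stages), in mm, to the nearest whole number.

initial: 0.45 × 3.21 × 40 = 57.78 mm
mid-season: 1.24 × 4.98 × 15 = 92.63 mm
late-season: 0.77 × 3.13 × 40 = 96.40 mm
Seasonal total = 246.81 mm

247 mm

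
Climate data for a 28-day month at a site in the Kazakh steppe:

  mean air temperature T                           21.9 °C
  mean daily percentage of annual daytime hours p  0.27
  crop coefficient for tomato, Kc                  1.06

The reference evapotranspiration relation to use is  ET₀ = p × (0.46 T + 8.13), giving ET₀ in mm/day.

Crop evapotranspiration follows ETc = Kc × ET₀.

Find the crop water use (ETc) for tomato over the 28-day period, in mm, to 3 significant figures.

ET₀ = 0.27 × (0.46 × 21.9 + 8.13) = 0.27 × 18.204 = 4.9151 mm/d
ETc = Kc × ET₀ = 1.06 × 4.9151 = 5.2100 mm/d
Over 28 days: 5.2100 × 28 = 145.880 mm

146 mm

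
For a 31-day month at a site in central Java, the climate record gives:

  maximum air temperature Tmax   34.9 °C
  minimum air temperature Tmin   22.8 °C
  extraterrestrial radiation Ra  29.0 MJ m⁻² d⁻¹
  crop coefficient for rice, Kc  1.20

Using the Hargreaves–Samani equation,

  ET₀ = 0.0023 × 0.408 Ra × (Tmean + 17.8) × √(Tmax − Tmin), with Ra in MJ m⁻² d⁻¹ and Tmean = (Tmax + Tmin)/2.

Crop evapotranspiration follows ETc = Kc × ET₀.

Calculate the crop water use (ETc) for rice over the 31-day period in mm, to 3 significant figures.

164 mm

Tmean = (34.9 + 22.8)/2 = 28.85 °C
0.408 Ra = 0.408 × 29.0 = 11.8320 mm/d equivalent
ET₀ = 0.0023 × 11.8320 × (28.85 + 17.8) × √12.1 = 0.0023 × 11.8320 × 46.65 × 3.4785 = 4.4160 mm/d
ETc = Kc × ET₀ = 1.20 × 4.4160 = 5.2992 mm/d
Over 31 days: 5.2992 × 31 = 164.275 mm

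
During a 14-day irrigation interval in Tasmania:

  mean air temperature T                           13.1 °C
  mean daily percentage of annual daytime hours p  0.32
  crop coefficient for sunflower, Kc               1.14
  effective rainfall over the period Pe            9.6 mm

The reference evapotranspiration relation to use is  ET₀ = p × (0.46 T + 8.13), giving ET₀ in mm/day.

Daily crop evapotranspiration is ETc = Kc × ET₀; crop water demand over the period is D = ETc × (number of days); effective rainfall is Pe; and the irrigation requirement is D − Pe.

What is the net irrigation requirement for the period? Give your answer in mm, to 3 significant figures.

62.7 mm

ET₀ = 0.32 × (0.46 × 13.1 + 8.13) = 0.32 × 14.156 = 4.5299 mm/d
ETc = Kc × ET₀ = 1.14 × 4.5299 = 5.1641 mm/d
Crop demand D = ETc × 14 d = 5.1641 × 14 = 72.297 mm
D − Pe = 72.297 − 9.6 = 62.697 mm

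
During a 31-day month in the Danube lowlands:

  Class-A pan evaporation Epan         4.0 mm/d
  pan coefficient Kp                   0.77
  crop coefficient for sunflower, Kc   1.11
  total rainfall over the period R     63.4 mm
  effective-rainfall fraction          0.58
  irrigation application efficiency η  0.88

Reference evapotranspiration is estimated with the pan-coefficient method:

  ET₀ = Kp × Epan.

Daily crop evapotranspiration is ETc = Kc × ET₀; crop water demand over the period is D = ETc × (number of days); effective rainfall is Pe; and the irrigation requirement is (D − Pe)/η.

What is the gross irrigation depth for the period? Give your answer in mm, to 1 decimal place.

78.6 mm

ET₀ = 0.77 × 4.0 = 3.0800 mm/d
ETc = Kc × ET₀ = 1.11 × 3.0800 = 3.4188 mm/d
Crop demand D = ETc × 31 d = 3.4188 × 31 = 105.983 mm
Pe = 0.58 × 63.4 = 36.772 mm
D − Pe = 105.983 − 36.772 = 69.211 mm
Gross irrigation = 69.211 / 0.88 = 78.649 mm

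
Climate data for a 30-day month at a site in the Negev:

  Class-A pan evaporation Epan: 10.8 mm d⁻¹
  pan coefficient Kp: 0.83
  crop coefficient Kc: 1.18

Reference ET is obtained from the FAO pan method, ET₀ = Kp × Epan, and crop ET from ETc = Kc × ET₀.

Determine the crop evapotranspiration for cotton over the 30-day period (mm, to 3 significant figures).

ET₀ = 0.83 × 10.8 = 8.9640 mm/d
ETc = Kc × ET₀ = 1.18 × 8.9640 = 10.5775 mm/d
Over 30 days: 10.5775 × 30 = 317.325 mm

317 mm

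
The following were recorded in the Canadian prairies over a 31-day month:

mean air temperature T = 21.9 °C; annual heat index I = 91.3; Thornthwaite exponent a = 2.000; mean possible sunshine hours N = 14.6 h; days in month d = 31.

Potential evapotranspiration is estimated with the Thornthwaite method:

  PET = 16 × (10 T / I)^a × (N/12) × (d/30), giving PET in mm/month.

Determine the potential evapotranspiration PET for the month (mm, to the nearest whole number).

116 mm

10T/I = 10 × 21.9 / 91.3 = 2.3987
(10T/I)^a = 2.3987^2.000 = 5.7538
Uncorrected PET = 16 × 5.7538 = 92.061 mm
Correction = (N/12)(d/30) = (14.6/12)(31/30) = 1.2572
PET = 92.061 × 1.2572 = 115.739 mm/month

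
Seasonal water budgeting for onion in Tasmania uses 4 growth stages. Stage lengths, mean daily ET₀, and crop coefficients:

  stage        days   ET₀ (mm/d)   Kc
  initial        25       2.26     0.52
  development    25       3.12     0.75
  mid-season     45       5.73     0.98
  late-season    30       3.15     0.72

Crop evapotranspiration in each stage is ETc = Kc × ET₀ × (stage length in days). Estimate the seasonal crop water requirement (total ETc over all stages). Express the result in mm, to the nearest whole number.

409 mm

initial: 0.52 × 2.26 × 25 = 29.38 mm
development: 0.75 × 3.12 × 25 = 58.50 mm
mid-season: 0.98 × 5.73 × 45 = 252.69 mm
late-season: 0.72 × 3.15 × 30 = 68.04 mm
Seasonal total = 408.61 mm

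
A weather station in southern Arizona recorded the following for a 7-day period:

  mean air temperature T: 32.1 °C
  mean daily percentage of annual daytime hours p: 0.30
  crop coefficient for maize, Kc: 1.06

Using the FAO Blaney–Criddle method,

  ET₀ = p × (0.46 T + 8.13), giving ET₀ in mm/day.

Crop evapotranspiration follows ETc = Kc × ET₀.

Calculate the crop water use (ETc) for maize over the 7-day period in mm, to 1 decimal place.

ET₀ = 0.30 × (0.46 × 32.1 + 8.13) = 0.30 × 22.896 = 6.8688 mm/d
ETc = Kc × ET₀ = 1.06 × 6.8688 = 7.2809 mm/d
Over 7 days: 7.2809 × 7 = 50.966 mm

51.0 mm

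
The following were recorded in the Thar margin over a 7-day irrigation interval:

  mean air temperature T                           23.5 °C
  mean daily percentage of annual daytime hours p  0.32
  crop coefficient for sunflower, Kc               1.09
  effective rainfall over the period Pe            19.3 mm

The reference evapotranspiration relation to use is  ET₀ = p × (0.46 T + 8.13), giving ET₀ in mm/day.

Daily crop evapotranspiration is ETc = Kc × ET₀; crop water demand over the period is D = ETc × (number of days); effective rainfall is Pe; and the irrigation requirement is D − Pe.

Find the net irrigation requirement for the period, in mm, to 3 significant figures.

26.9 mm

ET₀ = 0.32 × (0.46 × 23.5 + 8.13) = 0.32 × 18.940 = 6.0608 mm/d
ETc = Kc × ET₀ = 1.09 × 6.0608 = 6.6063 mm/d
Crop demand D = ETc × 7 d = 6.6063 × 7 = 46.244 mm
D − Pe = 46.244 − 19.3 = 26.944 mm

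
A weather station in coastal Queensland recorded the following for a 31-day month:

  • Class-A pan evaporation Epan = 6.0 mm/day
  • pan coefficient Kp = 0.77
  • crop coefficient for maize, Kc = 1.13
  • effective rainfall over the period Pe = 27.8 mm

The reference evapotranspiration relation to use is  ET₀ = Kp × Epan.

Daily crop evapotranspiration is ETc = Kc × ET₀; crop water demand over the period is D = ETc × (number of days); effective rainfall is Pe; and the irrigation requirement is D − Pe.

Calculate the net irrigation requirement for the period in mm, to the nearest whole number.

134 mm

ET₀ = 0.77 × 6.0 = 4.6200 mm/d
ETc = Kc × ET₀ = 1.13 × 4.6200 = 5.2206 mm/d
Crop demand D = ETc × 31 d = 5.2206 × 31 = 161.839 mm
D − Pe = 161.839 − 27.8 = 134.039 mm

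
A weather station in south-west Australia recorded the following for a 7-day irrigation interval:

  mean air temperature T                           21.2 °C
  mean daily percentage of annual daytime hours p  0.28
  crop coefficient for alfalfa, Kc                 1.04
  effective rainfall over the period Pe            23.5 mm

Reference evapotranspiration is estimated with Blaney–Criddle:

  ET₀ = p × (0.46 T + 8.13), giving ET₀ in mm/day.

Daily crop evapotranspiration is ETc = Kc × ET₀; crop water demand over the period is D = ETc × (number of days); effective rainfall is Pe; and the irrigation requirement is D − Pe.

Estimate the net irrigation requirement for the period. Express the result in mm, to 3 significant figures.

ET₀ = 0.28 × (0.46 × 21.2 + 8.13) = 0.28 × 17.882 = 5.0070 mm/d
ETc = Kc × ET₀ = 1.04 × 5.0070 = 5.2073 mm/d
Crop demand D = ETc × 7 d = 5.2073 × 7 = 36.451 mm
D − Pe = 36.451 − 23.5 = 12.951 mm

13.0 mm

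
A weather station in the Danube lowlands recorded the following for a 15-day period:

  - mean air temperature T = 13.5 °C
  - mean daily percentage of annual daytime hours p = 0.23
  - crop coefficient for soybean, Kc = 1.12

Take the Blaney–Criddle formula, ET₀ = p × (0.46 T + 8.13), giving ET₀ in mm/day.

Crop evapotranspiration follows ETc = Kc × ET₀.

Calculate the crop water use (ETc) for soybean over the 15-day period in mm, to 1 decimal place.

55.4 mm

ET₀ = 0.23 × (0.46 × 13.5 + 8.13) = 0.23 × 14.340 = 3.2982 mm/d
ETc = Kc × ET₀ = 1.12 × 3.2982 = 3.6940 mm/d
Over 15 days: 3.6940 × 15 = 55.410 mm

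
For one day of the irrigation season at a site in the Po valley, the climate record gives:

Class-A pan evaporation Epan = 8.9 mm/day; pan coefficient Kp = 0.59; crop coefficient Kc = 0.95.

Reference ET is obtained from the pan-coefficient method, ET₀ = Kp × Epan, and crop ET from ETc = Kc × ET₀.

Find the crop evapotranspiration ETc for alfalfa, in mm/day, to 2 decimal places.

ET₀ = 0.59 × 8.9 = 5.2510 mm/d
ETc = Kc × ET₀ = 0.95 × 5.2510 = 4.9885 mm/d

4.99 mm/day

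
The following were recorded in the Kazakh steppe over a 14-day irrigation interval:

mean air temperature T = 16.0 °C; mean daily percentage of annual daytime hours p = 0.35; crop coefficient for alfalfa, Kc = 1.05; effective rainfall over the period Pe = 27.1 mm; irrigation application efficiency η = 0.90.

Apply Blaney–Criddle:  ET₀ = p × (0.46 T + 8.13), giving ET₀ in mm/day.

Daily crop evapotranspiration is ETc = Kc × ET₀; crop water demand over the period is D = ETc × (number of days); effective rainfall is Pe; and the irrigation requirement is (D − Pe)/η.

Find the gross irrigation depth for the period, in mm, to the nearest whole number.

58 mm

ET₀ = 0.35 × (0.46 × 16.0 + 8.13) = 0.35 × 15.490 = 5.4215 mm/d
ETc = Kc × ET₀ = 1.05 × 5.4215 = 5.6926 mm/d
Crop demand D = ETc × 14 d = 5.6926 × 14 = 79.696 mm
D − Pe = 79.696 − 27.1 = 52.596 mm
Gross irrigation = 52.596 / 0.90 = 58.440 mm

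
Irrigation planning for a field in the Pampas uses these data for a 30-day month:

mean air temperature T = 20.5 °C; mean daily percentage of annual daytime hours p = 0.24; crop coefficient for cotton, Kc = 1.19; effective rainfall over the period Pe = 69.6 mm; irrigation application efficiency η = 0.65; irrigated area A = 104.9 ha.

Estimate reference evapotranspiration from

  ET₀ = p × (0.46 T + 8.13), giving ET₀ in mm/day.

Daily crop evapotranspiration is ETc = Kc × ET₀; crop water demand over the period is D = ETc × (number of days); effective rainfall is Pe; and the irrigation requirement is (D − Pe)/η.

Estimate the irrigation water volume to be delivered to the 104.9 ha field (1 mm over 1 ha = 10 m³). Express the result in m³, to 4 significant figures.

130500 m³

ET₀ = 0.24 × (0.46 × 20.5 + 8.13) = 0.24 × 17.560 = 4.2144 mm/d
ETc = Kc × ET₀ = 1.19 × 4.2144 = 5.0151 mm/d
Crop demand D = ETc × 30 d = 5.0151 × 30 = 150.453 mm
D − Pe = 150.453 − 69.6 = 80.853 mm
Gross irrigation = 80.853 / 0.65 = 124.389 mm
Volume = 124.389 mm × 104.9 ha × 10 = 130484.1 m³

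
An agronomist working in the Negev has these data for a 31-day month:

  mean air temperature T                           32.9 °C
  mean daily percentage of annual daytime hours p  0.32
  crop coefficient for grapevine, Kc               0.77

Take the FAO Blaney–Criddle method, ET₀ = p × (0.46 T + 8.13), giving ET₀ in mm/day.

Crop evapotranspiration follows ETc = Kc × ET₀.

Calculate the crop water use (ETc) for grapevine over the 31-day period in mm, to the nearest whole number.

178 mm

ET₀ = 0.32 × (0.46 × 32.9 + 8.13) = 0.32 × 23.264 = 7.4445 mm/d
ETc = Kc × ET₀ = 0.77 × 7.4445 = 5.7323 mm/d
Over 31 days: 5.7323 × 31 = 177.701 mm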